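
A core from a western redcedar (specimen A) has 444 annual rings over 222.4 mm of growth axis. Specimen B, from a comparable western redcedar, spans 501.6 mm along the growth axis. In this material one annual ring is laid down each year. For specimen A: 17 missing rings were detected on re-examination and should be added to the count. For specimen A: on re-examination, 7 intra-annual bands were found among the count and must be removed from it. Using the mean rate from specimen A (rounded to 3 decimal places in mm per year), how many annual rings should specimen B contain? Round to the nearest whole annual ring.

1024 annual rings

Specimen A: true annual ring count = 444 − 7 + 17 = 454.
A: Extension rate ≈ 222.4 / 454 = 0.490 mm/yr.
For B, 501.6 / 0.490 = 1023.67 years ≈ 1024 annual rings.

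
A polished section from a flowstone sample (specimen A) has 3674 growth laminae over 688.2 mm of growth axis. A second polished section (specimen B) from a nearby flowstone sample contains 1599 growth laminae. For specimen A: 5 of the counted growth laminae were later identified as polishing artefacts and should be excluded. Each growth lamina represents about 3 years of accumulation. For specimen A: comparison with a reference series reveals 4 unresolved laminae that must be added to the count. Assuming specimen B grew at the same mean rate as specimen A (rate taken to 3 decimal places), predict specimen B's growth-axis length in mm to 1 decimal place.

297.4 mm

Specimen A: adjusted count: 3674 − 5 + 4 = 3673 growth laminae.
Specimen A: 3673 growth laminae at 3 years each span 3673 × 3 = 11019 years.
A: Mean rate = 688.2 mm / 11019 years ≈ 0.062 mm/year.
Specimen B: multiplying by 3 years per growth lamina: 1599 × 3 = 4797 years. For B, 0.062 mm/year × 4797 years = 297.4 mm.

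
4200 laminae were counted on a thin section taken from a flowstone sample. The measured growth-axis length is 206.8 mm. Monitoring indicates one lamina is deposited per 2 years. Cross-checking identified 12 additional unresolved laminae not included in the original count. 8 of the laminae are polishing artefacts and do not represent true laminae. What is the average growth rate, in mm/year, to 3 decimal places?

True lamina count = 4200 − 8 + 12 = 4204.
4204 laminae at 2 years each span 4204 × 2 = 8408 years.
206.8 mm over 8408 years gives 206.8 / 8408 ≈ 0.025 mm/year.

0.025 mm/year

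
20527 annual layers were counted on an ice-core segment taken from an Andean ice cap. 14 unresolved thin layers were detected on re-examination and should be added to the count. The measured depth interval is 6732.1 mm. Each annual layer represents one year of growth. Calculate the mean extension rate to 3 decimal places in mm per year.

Correcting the raw count gives 20527 + 14 = 20541 true annual layers.
6732.1 mm over 20541 years gives 6732.1 / 20541 ≈ 0.328 mm per year.

0.328 mm per year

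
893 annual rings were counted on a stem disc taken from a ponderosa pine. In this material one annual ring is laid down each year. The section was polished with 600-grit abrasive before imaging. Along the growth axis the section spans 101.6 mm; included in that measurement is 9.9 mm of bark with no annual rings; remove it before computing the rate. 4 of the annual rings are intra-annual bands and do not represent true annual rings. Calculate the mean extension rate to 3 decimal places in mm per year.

0.103 mm per year

True annual ring count = 893 − 4 = 889.
Net length = 101.6 − 9.9 = 91.7 mm.
Mean rate = 91.7 mm / 889 years ≈ 0.103 mm per year.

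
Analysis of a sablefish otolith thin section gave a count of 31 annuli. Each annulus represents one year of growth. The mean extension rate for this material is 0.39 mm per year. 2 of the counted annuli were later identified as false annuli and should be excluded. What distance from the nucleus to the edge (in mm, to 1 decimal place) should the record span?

11.3 mm

Adjusted count: 31 − 2 = 29 annuli.
Predicted length = 0.39 mm/year × 29 years = 11.3 mm.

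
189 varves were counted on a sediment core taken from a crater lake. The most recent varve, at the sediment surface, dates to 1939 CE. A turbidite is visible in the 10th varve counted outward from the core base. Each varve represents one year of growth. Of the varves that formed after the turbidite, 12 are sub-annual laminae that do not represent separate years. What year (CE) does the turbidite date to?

Between varve 10 and the sediment surface there are 189 − 10 = 179 varves.
179 − 12 false = 167 true varves after the turbidite.
1939 − 167 = 1772 CE.

1772 CE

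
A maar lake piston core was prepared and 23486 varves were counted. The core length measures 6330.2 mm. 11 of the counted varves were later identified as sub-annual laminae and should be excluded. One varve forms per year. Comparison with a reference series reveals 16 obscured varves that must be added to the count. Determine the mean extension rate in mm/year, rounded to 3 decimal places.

0.269 mm/year

Correcting the raw count gives 23486 − 11 + 16 = 23491 true varves.
6330.2 mm over 23491 years gives 6330.2 / 23491 ≈ 0.269 mm/year.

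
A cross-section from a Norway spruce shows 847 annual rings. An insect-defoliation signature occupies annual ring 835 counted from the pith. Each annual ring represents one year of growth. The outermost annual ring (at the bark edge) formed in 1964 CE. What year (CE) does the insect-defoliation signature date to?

1952 CE

The insect-defoliation signature sits at annual ring 835 from the pith, so 847 − 835 = 12 annual rings formed after it.
1964 − 12 = 1952 CE.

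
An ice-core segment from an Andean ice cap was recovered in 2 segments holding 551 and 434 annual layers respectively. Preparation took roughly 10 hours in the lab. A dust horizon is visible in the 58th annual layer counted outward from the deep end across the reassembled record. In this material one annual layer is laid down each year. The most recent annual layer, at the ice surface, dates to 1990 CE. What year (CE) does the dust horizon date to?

Total annual layers = 551 + 434 = 985.
Between annual layer 58 and the ice surface there are 985 − 58 = 927 annual layers.
1990 − 927 = 1063 CE.

1063 CE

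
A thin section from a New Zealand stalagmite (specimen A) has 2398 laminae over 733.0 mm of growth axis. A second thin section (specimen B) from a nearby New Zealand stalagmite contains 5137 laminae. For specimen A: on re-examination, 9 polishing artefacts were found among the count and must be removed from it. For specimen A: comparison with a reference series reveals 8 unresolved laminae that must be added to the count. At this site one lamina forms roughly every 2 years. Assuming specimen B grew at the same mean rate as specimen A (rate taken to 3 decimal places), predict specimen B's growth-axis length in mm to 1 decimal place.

1571.9 mm

Specimen A: after corrections the count is 2398 − 9 + 8 = 2397 laminae.
Specimen A: multiplying by 2 years per lamina: 2397 × 2 = 4794 years.
A: Extension rate ≈ 733.0 / 4794 = 0.153 mm/year.
Specimen B: at 2 years per lamina, 5137 × 2 = 10274 years. Length of B = 0.153 × 10274 = 1571.9 mm.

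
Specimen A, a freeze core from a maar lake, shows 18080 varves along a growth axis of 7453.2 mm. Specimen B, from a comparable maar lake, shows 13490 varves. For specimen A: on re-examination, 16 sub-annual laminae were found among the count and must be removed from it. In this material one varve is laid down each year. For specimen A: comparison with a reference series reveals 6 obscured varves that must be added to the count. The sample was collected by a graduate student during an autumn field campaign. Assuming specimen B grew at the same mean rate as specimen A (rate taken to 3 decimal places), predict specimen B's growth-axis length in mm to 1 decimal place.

Specimen A: true varve count = 18080 − 16 + 6 = 18070.
A: Extension rate ≈ 7453.2 / 18070 = 0.412 mm per year.
Length of B = 0.412 × 13490 = 5557.9 mm.

5557.9 mm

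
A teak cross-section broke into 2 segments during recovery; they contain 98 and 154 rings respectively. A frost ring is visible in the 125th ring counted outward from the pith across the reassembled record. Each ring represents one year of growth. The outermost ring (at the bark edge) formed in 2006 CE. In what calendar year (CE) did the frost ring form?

1879 CE

Total rings = 98 + 154 = 252.
The frost ring sits at ring 125 from the pith, so 252 − 125 = 127 rings formed after it.
Counting back 127 years from 2006 CE places the frost ring in 2006 − 127 = 1879 CE.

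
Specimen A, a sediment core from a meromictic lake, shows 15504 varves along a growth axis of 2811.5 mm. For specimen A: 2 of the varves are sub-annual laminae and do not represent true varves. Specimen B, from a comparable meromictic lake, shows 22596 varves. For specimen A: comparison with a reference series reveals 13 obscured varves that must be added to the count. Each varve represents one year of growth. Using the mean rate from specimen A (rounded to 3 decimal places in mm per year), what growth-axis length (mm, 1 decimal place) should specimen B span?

4089.9 mm

Specimen A: true varve count = 15504 − 2 + 13 = 15515.
A: Extension rate ≈ 2811.5 / 15515 = 0.181 mm per year.
B's length ≈ 0.181 × 22596 = 4089.9 mm.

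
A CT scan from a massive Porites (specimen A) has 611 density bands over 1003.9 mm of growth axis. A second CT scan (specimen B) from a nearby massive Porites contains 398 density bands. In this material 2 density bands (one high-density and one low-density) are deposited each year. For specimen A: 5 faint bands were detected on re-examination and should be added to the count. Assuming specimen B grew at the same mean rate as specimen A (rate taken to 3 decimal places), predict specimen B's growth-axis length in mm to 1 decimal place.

Specimen A: adjusted count: 611 + 5 = 616 density bands.
Specimen A: with 2 density bands per year, 616 / 2 = 308 years.
A: 1003.9 mm over 308 years gives 1003.9 / 308 ≈ 3.259 mm/yr.
Specimen B: with 2 density bands per year, 398 / 2 = 199 years. B's length ≈ 3.259 × 199 = 648.5 mm.

648.5 mm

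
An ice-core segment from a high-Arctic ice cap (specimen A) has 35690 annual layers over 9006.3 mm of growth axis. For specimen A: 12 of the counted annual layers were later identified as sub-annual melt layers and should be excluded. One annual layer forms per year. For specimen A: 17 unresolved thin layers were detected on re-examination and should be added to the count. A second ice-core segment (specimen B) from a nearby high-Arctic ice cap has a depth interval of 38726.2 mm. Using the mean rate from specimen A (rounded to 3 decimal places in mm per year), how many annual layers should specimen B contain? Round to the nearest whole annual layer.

Specimen A: after corrections the count is 35690 − 12 + 17 = 35695 annual layers.
A: Extension rate ≈ 9006.3 / 35695 = 0.252 mm/year.
For B, 38726.2 / 0.252 = 153675.40 years ≈ 153675 annual layers.

153675 annual layers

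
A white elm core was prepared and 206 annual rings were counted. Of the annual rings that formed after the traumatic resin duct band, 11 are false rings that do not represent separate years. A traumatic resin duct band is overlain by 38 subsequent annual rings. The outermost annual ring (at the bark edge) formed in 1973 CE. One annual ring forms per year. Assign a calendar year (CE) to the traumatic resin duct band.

There are 38 annual rings younger than the traumatic resin duct band.
Removing the 11 false annual rings leaves 38 − 11 = 27 true annual rings beyond the traumatic resin duct band.
1973 − 27 = 1946 CE.

1946 CE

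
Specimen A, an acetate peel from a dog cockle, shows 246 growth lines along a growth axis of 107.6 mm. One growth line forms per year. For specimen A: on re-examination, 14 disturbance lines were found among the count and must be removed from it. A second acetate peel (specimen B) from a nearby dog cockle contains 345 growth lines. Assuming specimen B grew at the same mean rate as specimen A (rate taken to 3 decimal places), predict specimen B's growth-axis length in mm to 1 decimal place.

160.1 mm

Specimen A: true growth line count = 246 − 14 = 232.
A: Extension rate ≈ 107.6 / 232 = 0.464 mm/yr.
B's length ≈ 0.464 × 345 = 160.1 mm.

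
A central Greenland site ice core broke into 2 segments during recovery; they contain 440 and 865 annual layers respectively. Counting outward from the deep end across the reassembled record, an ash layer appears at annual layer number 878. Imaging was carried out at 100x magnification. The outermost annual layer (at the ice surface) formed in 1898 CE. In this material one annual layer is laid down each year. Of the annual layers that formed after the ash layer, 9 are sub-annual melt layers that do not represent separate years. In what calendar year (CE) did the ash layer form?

1480 CE

Total annual layers = 440 + 865 = 1305.
1305 − 878 = 427 annual layers lie beyond the ash layer toward the ice surface.
427 − 9 false = 418 true annual layers after the ash layer.
Counting back 418 years from 1898 CE places the ash layer in 1898 − 418 = 1480 CE.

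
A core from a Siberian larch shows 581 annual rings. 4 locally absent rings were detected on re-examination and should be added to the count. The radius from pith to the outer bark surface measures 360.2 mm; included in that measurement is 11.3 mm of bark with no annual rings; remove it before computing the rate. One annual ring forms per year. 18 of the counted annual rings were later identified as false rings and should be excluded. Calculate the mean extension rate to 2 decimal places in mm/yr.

After corrections the count is 581 − 18 + 4 = 567 annual rings.
The growth record spans 360.2 − 11.3 = 348.9 mm.
Mean rate = 348.9 mm / 567 years ≈ 0.62 mm/yr.

0.62 mm/yr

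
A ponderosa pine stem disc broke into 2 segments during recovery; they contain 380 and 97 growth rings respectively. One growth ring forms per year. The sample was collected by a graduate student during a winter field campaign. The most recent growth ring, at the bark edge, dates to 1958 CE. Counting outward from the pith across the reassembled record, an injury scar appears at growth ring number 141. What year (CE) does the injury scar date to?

1622 CE

Total growth rings = 380 + 97 = 477.
Between growth ring 141 and the bark edge there are 477 − 141 = 336 growth rings.
1958 − 336 = 1622 CE.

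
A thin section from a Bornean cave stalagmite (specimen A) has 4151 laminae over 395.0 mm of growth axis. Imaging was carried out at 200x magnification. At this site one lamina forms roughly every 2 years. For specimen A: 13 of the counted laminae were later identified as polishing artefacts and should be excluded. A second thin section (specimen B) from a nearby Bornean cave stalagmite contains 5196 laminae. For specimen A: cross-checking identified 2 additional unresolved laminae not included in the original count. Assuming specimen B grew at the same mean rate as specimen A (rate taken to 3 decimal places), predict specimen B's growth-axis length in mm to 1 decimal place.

Specimen A: true lamina count = 4151 − 13 + 2 = 4140.
Specimen A: at 2 years per lamina, 4140 × 2 = 8280 years.
A: Extension rate ≈ 395.0 / 8280 = 0.048 mm/year.
Specimen B: multiplying by 2 years per lamina: 5196 × 2 = 10392 years. Length of B = 0.048 × 10392 = 498.8 mm.

498.8 mm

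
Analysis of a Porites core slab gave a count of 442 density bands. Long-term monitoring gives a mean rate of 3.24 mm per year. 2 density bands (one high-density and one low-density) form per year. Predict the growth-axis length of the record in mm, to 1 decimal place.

716.0 mm

Dividing by 2 density bands per year: 442 / 2 = 221 years.
Predicted length = 3.24 mm/year × 221 years = 716.0 mm.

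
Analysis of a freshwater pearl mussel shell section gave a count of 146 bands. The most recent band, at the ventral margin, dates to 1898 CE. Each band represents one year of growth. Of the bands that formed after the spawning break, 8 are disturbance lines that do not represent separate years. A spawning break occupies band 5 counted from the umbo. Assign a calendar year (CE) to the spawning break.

1765 CE

Between band 5 and the ventral margin there are 146 − 5 = 141 bands.
Removing the 8 false bands leaves 141 − 8 = 133 true bands beyond the spawning break.
Counting back 133 years from 1898 CE places the spawning break in 1898 − 133 = 1765 CE.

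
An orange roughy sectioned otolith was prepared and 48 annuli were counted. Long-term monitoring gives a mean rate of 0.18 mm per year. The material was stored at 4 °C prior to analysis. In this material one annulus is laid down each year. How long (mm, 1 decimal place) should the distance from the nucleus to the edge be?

The record spans 48 years at 0.18 mm per year.
48 years at 0.18 mm/year gives 0.18 × 48 = 8.6 mm.

8.6 mm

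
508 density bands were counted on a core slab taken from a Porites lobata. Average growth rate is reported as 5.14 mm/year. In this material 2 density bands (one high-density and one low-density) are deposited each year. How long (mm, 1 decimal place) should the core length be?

Dividing by 2 density bands per year: 508 / 2 = 254 years.
Length ≈ 5.14 × 254 = 1305.6 mm.

1305.6 mm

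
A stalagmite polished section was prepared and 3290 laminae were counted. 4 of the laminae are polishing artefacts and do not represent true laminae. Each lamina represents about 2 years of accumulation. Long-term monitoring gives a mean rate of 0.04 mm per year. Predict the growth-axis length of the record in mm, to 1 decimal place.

True lamina count = 3290 − 4 = 3286.
Multiplying by 2 years per lamina: 3286 × 2 = 6572 years.
Predicted length = 0.04 mm/year × 6572 years = 262.9 mm.

262.9 mm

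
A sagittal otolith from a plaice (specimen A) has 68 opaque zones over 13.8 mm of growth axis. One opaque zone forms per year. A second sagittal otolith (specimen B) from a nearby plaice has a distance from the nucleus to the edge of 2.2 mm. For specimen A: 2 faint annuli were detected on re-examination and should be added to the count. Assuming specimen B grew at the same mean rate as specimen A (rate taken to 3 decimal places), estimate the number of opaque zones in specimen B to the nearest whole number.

11 opaque zones

Specimen A: adjusted count: 68 + 2 = 70 opaque zones.
A: Extension rate ≈ 13.8 / 70 = 0.197 mm/year.
Specimen B: 2.2 mm / 0.197 mm per year = 11.17 years ≈ 11 opaque zones.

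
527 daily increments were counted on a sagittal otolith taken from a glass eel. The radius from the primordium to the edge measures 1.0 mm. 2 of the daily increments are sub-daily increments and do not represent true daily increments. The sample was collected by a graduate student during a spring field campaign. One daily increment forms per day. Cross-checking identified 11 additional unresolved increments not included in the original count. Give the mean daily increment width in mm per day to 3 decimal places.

Adjusted count: 527 − 2 + 11 = 536 daily increments.
1.0 mm over 536 days gives 1.0 / 536 ≈ 0.002 mm per day.

0.002 mm per day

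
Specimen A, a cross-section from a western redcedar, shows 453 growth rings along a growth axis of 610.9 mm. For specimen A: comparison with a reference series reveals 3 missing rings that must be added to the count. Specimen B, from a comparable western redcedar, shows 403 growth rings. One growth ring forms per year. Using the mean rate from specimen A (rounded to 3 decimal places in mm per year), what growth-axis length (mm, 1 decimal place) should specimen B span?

540.0 mm

Specimen A: correcting the raw count gives 453 + 3 = 456 true growth rings.
A: 610.9 mm over 456 years gives 610.9 / 456 ≈ 1.340 mm/yr.
For B, 1.340 mm/year × 403 years = 540.0 mm.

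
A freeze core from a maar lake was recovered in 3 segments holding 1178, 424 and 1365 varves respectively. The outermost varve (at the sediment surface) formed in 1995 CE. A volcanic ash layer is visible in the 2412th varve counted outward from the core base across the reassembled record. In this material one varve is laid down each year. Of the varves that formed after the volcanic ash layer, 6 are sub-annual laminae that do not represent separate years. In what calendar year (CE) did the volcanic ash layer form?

1446 CE

Total varves = 1178 + 424 + 1365 = 2967.
2967 − 2412 = 555 varves lie beyond the volcanic ash layer toward the sediment surface.
Removing the 6 false varves leaves 555 − 6 = 549 true varves beyond the volcanic ash layer.
The varve at the sediment surface is 1995 CE, so the volcanic ash layer dates to 1995 − 549 = 1446 CE.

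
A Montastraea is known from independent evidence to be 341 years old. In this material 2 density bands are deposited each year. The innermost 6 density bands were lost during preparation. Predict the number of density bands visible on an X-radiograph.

676 density bands

341 years at 2 density bands per year gives 341 × 2 = 682 density bands.
Less the 6 uncaptured density bands: 682 − 6 = 676.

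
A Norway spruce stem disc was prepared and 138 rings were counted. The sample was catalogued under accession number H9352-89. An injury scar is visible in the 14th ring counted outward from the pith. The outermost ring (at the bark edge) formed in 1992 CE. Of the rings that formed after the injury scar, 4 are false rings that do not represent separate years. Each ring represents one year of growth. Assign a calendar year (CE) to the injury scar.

138 − 14 = 124 rings lie beyond the injury scar toward the bark edge.
Removing the 4 false rings leaves 124 − 4 = 120 true rings beyond the injury scar.
1992 − 120 = 1872 CE.

1872 CE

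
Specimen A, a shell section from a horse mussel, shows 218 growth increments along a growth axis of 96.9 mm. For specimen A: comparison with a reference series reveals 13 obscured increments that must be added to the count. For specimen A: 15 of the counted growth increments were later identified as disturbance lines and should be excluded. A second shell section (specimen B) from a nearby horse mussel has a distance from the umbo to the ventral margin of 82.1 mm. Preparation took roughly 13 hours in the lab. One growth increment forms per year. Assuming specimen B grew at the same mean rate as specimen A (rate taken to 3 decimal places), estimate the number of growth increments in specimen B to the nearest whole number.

183 growth increments

Specimen A: true growth increment count = 218 − 15 + 13 = 216.
A: Extension rate ≈ 96.9 / 216 = 0.449 mm per year.
B spans 82.1 / 0.449 = 182.85 years ≈ 183 growth increments.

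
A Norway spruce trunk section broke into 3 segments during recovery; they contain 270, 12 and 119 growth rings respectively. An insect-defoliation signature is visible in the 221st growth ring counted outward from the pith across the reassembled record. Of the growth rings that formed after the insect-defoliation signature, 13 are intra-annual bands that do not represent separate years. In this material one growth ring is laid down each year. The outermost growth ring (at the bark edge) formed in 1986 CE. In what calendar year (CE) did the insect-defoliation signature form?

1819 CE

Total growth rings = 270 + 12 + 119 = 401.
401 − 221 = 180 growth rings lie beyond the insect-defoliation signature toward the bark edge.
Excluding 13 false growth rings: 180 − 13 = 167.
The growth ring at the bark edge is 1986 CE, so the insect-defoliation signature dates to 1986 − 167 = 1819 CE.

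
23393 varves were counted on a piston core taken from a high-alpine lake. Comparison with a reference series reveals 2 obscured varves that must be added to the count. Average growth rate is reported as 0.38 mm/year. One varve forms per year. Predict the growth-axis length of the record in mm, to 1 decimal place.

Correcting the raw count gives 23393 + 2 = 23395 true varves.
23395 years at 0.38 mm/year gives 0.38 × 23395 = 8890.1 mm.

8890.1 mm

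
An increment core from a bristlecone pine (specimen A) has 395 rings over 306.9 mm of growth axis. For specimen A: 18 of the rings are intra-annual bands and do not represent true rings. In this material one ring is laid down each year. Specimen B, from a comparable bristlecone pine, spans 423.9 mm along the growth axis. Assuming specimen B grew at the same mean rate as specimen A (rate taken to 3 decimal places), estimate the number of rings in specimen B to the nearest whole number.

Specimen A: after corrections the count is 395 − 18 = 377 rings.
A: Mean rate = 306.9 mm / 377 years ≈ 0.814 mm/year.
For B, 423.9 / 0.814 = 520.76 years ≈ 521 rings.

521 rings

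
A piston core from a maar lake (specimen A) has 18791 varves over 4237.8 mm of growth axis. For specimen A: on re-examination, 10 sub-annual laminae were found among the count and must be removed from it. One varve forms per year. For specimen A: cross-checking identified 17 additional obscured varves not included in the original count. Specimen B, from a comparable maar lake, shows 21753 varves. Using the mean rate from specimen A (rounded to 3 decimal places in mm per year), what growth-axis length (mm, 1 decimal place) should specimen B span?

Specimen A: true varve count = 18791 − 10 + 17 = 18798.
A: 4237.8 mm over 18798 years gives 4237.8 / 18798 ≈ 0.225 mm/year.
For B, 0.225 mm/year × 21753 years = 4894.4 mm.

4894.4 mm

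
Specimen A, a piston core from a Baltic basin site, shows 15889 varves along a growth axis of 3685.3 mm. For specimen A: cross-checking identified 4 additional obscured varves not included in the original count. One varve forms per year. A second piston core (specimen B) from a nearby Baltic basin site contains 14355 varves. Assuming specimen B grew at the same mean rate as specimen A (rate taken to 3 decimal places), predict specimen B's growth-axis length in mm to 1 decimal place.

3330.4 mm

Specimen A: correcting the raw count gives 15889 + 4 = 15893 true varves.
A: Extension rate ≈ 3685.3 / 15893 = 0.232 mm/year.
For B, 0.232 mm/year × 14355 years = 3330.4 mm.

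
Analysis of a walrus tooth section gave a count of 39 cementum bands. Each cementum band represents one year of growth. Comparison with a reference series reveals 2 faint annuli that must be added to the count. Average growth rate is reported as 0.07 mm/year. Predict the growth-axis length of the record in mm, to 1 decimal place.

True cementum band count = 39 + 2 = 41.
41 years at 0.07 mm/year gives 0.07 × 41 = 2.9 mm.

2.9 mm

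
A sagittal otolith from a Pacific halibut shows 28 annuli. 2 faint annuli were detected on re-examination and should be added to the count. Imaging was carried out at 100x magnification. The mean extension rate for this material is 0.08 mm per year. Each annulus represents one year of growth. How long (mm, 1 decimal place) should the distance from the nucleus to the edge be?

2.4 mm

Correcting the raw count gives 28 + 2 = 30 true annuli.
30 years at 0.08 mm/year gives 0.08 × 30 = 2.4 mm.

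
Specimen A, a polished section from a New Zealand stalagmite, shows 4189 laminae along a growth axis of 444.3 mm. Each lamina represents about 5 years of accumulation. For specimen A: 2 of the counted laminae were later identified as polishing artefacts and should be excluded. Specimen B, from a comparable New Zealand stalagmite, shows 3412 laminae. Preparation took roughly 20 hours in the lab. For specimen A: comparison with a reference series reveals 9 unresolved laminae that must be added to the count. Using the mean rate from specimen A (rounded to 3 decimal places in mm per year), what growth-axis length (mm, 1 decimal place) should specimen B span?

Specimen A: true lamina count = 4189 − 2 + 9 = 4196.
Specimen A: at 5 years per lamina, 4196 × 5 = 20980 years.
A: Mean rate = 444.3 mm / 20980 years ≈ 0.021 mm per year.
Specimen B: at 5 years per lamina, 3412 × 5 = 17060 years. B's length ≈ 0.021 × 17060 = 358.3 mm.

358.3 mm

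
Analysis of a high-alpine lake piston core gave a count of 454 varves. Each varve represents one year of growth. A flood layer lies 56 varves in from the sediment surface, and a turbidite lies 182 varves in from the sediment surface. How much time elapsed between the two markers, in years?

182 − 56 = 126 varves lie between the two events.
That is 126 years at one varve per year.

126 yr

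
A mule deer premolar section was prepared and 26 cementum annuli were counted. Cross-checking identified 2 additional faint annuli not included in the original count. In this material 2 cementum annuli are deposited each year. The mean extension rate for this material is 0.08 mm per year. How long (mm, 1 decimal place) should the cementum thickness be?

1.1 mm

Correcting the raw count gives 26 + 2 = 28 true cementum annuli.
With 2 cementum annuli per year, 28 / 2 = 14 years.
14 years at 0.08 mm/year gives 0.08 × 14 = 1.1 mm.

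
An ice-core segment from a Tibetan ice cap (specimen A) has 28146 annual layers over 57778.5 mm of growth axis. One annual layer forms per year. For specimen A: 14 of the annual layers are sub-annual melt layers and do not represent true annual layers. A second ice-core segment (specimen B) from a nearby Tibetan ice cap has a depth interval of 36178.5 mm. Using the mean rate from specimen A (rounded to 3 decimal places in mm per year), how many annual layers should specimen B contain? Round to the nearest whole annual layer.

Specimen A: adjusted count: 28146 − 14 = 28132 annual layers.
A: Extension rate ≈ 57778.5 / 28132 = 2.054 mm/yr.
Specimen B: 36178.5 mm / 2.054 mm per year = 17613.68 years ≈ 17614 annual layers.

17614 annual layers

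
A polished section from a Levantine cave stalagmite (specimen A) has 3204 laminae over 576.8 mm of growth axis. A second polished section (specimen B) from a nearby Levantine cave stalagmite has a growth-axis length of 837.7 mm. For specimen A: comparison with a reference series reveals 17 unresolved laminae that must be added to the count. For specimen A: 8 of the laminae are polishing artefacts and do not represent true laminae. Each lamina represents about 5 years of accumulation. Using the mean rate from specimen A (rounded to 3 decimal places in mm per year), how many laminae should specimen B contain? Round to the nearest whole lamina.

4654 laminae

Specimen A: after corrections the count is 3204 − 8 + 17 = 3213 laminae.
Specimen A: multiplying by 5 years per lamina: 3213 × 5 = 16065 years.
A: 576.8 mm over 16065 years gives 576.8 / 16065 ≈ 0.036 mm per year.
B spans 837.7 / 0.036 = 23269.44 years; at 5 years per lamina that is 23269.44 / 5 ≈ 4654 laminae.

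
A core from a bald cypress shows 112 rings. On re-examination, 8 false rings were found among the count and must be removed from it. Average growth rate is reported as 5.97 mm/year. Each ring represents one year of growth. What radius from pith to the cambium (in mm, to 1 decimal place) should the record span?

Adjusted count: 112 − 8 = 104 rings.
104 years at 5.97 mm/year gives 5.97 × 104 = 620.9 mm.

620.9 mm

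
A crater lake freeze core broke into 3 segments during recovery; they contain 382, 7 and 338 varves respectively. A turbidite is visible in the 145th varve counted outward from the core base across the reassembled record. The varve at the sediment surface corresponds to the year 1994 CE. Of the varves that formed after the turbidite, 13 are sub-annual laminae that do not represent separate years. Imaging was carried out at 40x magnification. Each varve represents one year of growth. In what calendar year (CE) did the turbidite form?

Total varves = 382 + 7 + 338 = 727.
727 − 145 = 582 varves lie beyond the turbidite toward the sediment surface.
582 − 13 false = 569 true varves after the turbidite.
The varve at the sediment surface is 1994 CE, so the turbidite dates to 1994 − 569 = 1425 CE.

1425 CE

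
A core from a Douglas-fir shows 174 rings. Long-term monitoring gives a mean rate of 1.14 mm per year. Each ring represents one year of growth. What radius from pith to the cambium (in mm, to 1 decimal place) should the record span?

198.4 mm

The record spans 174 years at 1.14 mm per year.
174 years at 1.14 mm/year gives 1.14 × 174 = 198.4 mm.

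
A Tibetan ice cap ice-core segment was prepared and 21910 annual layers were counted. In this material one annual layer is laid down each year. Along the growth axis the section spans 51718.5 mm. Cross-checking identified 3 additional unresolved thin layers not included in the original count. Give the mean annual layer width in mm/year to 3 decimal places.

2.360 mm/year

After corrections the count is 21910 + 3 = 21913 annual layers.
Mean rate = 51718.5 mm / 21913 years ≈ 2.360 mm/year.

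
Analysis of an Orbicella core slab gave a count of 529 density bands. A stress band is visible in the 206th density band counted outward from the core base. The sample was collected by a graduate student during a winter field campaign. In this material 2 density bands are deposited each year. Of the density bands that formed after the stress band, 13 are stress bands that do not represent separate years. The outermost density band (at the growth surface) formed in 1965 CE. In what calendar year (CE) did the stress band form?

1810 CE

529 − 206 = 323 density bands lie beyond the stress band toward the growth surface.
323 − 13 false = 310 true density bands after the stress band.
310 density bands at 2 per year is 310 / 2 = 155 years.
Counting back 155 years from 1965 CE places the stress band in 1965 − 155 = 1810 CE.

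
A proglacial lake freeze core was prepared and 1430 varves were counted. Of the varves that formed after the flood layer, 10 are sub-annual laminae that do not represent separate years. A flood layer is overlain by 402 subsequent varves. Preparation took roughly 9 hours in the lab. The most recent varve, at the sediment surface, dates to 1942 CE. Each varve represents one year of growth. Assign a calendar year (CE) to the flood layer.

1550 CE

There are 402 varves younger than the flood layer.
Removing the 10 false varves leaves 402 − 10 = 392 true varves beyond the flood layer.
Counting back 392 years from 1942 CE places the flood layer in 1942 − 392 = 1550 CE.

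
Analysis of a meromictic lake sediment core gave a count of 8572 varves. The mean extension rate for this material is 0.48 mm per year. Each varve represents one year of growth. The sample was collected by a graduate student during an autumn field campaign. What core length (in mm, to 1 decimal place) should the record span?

4114.6 mm

8572 years of growth are recorded.
Length ≈ 0.48 × 8572 = 4114.6 mm.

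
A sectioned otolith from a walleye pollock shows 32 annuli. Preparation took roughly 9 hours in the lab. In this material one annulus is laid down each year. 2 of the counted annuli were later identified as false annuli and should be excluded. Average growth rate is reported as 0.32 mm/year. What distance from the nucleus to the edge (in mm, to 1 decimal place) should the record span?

Adjusted count: 32 − 2 = 30 annuli.
Predicted length = 0.32 mm/year × 30 years = 9.6 mm.

9.6 mm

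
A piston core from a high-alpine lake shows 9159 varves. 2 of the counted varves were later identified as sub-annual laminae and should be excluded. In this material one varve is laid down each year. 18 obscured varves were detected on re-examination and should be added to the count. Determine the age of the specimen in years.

Correcting the raw count gives 9159 − 2 + 18 = 9175 true varves.
With a one-to-one varve periodicity this is 9175 years.

9175 yr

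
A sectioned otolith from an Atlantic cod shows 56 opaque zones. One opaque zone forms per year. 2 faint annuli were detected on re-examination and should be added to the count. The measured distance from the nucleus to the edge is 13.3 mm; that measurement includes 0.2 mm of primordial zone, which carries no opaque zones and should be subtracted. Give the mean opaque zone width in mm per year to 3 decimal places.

Adjusted count: 56 + 2 = 58 opaque zones.
The growth record spans 13.3 − 0.2 = 13.1 mm.
Extension rate ≈ 13.1 / 58 = 0.226 mm per year.

0.226 mm per year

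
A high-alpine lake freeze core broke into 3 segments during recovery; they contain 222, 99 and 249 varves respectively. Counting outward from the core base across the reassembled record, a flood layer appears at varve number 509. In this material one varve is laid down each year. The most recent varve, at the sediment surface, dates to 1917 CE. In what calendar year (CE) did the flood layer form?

1856 CE

Total varves = 222 + 99 + 249 = 570.
The flood layer sits at varve 509 from the core base, so 570 − 509 = 61 varves formed after it.
Counting back 61 years from 1917 CE places the flood layer in 1917 − 61 = 1856 CE.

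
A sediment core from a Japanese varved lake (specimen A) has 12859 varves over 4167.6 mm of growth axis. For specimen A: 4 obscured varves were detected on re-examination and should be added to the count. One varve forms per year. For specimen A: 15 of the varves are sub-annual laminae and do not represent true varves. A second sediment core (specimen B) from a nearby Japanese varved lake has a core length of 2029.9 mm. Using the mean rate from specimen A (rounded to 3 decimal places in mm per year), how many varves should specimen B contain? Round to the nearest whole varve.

Specimen A: after corrections the count is 12859 − 15 + 4 = 12848 varves.
A: Mean rate = 4167.6 mm / 12848 years ≈ 0.324 mm/yr.
B spans 2029.9 / 0.324 = 6265.12 years ≈ 6265 varves.

6265 varves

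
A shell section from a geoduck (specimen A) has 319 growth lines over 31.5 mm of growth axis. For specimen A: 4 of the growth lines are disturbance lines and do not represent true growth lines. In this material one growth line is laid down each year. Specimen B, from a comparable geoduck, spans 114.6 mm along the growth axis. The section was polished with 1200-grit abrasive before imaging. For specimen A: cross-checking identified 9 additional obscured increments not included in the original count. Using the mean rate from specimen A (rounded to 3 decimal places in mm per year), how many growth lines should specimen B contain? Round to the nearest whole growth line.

Specimen A: after corrections the count is 319 − 4 + 9 = 324 growth lines.
A: Mean rate = 31.5 mm / 324 years ≈ 0.097 mm/yr.
Specimen B: 114.6 mm / 0.097 mm per year = 1181.44 years ≈ 1181 growth lines.

1181 growth lines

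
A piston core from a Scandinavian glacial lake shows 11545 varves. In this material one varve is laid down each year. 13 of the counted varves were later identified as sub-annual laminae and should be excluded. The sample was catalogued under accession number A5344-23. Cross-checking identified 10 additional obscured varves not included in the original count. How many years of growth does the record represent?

11542 years

Adjusted count: 11545 − 13 + 10 = 11542 varves.
With a one-to-one varve periodicity this is 11542 years.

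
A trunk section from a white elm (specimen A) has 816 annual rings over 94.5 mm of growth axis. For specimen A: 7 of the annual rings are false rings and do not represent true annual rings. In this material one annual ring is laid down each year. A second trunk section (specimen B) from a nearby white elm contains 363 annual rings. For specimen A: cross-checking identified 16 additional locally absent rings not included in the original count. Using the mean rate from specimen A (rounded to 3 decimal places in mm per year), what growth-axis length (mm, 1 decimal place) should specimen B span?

Specimen A: after corrections the count is 816 − 7 + 16 = 825 annual rings.
A: 94.5 mm over 825 years gives 94.5 / 825 ≈ 0.115 mm per year.
B's length ≈ 0.115 × 363 = 41.7 mm.

41.7 mm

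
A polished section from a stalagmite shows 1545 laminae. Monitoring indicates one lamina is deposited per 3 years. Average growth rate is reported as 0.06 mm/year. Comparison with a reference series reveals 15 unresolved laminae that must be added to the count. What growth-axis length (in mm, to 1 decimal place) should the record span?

280.8 mm

True lamina count = 1545 + 15 = 1560.
Multiplying by 3 years per lamina: 1560 × 3 = 4680 years.
4680 years at 0.06 mm/year gives 0.06 × 4680 = 280.8 mm.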